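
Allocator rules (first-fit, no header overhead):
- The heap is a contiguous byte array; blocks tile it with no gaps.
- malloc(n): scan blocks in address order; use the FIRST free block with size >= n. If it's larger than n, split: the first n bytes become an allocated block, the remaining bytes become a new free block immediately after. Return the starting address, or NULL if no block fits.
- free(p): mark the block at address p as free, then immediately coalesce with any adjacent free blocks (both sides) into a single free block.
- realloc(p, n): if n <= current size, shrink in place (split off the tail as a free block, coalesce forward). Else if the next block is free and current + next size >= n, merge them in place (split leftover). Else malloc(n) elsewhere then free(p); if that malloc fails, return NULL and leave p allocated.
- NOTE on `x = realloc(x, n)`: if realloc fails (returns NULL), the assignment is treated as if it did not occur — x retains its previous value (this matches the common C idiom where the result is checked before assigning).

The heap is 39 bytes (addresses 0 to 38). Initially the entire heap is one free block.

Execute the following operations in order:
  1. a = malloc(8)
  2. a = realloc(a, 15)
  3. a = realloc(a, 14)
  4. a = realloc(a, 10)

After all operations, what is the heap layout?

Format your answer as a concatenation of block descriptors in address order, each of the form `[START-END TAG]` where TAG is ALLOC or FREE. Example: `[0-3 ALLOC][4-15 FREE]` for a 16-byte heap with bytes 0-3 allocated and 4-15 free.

Answer: [0-9 ALLOC][10-38 FREE]

Derivation:
Op 1: a = malloc(8) -> a = 0; heap: [0-7 ALLOC][8-38 FREE]
Op 2: a = realloc(a, 15) -> a = 0; heap: [0-14 ALLOC][15-38 FREE]
Op 3: a = realloc(a, 14) -> a = 0; heap: [0-13 ALLOC][14-38 FREE]
Op 4: a = realloc(a, 10) -> a = 0; heap: [0-9 ALLOC][10-38 FREE]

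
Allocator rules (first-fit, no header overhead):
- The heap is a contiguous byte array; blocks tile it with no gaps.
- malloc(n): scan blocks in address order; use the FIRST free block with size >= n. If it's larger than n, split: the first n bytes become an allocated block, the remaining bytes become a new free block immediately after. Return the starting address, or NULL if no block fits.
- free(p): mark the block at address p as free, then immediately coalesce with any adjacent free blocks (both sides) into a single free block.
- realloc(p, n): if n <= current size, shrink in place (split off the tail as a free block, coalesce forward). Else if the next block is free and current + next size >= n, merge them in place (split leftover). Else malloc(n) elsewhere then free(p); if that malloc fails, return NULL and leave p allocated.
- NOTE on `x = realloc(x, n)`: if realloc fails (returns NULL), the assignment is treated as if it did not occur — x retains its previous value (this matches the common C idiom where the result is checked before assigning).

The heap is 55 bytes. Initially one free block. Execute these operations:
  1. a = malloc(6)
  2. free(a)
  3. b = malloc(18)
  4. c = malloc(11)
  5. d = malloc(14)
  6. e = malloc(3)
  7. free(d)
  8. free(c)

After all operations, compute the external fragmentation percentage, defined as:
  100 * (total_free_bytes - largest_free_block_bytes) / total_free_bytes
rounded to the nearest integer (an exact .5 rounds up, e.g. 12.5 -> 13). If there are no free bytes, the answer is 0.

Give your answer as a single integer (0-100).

Op 1: a = malloc(6) -> a = 0; heap: [0-5 ALLOC][6-54 FREE]
Op 2: free(a) -> (freed a); heap: [0-54 FREE]
Op 3: b = malloc(18) -> b = 0; heap: [0-17 ALLOC][18-54 FREE]
Op 4: c = malloc(11) -> c = 18; heap: [0-17 ALLOC][18-28 ALLOC][29-54 FREE]
Op 5: d = malloc(14) -> d = 29; heap: [0-17 ALLOC][18-28 ALLOC][29-42 ALLOC][43-54 FREE]
Op 6: e = malloc(3) -> e = 43; heap: [0-17 ALLOC][18-28 ALLOC][29-42 ALLOC][43-45 ALLOC][46-54 FREE]
Op 7: free(d) -> (freed d); heap: [0-17 ALLOC][18-28 ALLOC][29-42 FREE][43-45 ALLOC][46-54 FREE]
Op 8: free(c) -> (freed c); heap: [0-17 ALLOC][18-42 FREE][43-45 ALLOC][46-54 FREE]
Free blocks: [25 9] total_free=34 largest=25 -> 100*(34-25)/34 = 900/34 ≈ 26.471 -> rounds to 26

Answer: 26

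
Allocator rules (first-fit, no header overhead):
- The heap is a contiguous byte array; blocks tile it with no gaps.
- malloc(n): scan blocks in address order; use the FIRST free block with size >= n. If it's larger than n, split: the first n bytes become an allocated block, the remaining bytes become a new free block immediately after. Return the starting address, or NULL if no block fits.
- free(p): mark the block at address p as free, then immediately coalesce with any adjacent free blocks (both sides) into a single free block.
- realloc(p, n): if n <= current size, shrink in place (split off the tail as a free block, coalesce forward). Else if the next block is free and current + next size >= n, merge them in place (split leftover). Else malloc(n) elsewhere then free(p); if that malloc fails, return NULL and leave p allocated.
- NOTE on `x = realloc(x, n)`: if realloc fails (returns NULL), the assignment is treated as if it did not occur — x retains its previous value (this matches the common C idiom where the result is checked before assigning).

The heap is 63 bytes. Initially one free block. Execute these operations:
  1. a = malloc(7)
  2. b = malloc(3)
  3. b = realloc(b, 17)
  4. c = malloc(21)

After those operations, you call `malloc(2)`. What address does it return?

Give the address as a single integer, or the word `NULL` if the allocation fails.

Op 1: a = malloc(7) -> a = 0; heap: [0-6 ALLOC][7-62 FREE]
Op 2: b = malloc(3) -> b = 7; heap: [0-6 ALLOC][7-9 ALLOC][10-62 FREE]
Op 3: b = realloc(b, 17) -> b = 7; heap: [0-6 ALLOC][7-23 ALLOC][24-62 FREE]
Op 4: c = malloc(21) -> c = 24; heap: [0-6 ALLOC][7-23 ALLOC][24-44 ALLOC][45-62 FREE]
malloc(2): first-fit scan over [0-6 ALLOC][7-23 ALLOC][24-44 ALLOC][45-62 FREE] -> 45

Answer: 45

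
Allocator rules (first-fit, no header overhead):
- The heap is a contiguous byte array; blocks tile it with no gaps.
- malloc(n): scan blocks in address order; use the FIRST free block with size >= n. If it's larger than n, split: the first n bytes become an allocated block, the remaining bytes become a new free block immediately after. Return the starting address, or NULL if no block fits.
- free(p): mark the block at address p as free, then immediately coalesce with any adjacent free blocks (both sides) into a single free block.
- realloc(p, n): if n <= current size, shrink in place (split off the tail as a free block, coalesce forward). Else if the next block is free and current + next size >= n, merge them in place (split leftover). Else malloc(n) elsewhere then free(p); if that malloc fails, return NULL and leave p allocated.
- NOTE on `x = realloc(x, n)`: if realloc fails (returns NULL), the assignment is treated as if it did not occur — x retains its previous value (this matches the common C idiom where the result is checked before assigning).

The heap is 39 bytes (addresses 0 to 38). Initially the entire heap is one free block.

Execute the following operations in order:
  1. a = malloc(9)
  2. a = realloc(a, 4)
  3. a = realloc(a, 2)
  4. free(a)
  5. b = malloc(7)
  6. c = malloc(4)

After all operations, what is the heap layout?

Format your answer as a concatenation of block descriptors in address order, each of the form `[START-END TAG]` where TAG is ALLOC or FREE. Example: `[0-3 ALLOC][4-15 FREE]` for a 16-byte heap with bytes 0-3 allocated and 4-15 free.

Op 1: a = malloc(9) -> a = 0; heap: [0-8 ALLOC][9-38 FREE]
Op 2: a = realloc(a, 4) -> a = 0; heap: [0-3 ALLOC][4-38 FREE]
Op 3: a = realloc(a, 2) -> a = 0; heap: [0-1 ALLOC][2-38 FREE]
Op 4: free(a) -> (freed a); heap: [0-38 FREE]
Op 5: b = malloc(7) -> b = 0; heap: [0-6 ALLOC][7-38 FREE]
Op 6: c = malloc(4) -> c = 7; heap: [0-6 ALLOC][7-10 ALLOC][11-38 FREE]

Answer: [0-6 ALLOC][7-10 ALLOC][11-38 FREE]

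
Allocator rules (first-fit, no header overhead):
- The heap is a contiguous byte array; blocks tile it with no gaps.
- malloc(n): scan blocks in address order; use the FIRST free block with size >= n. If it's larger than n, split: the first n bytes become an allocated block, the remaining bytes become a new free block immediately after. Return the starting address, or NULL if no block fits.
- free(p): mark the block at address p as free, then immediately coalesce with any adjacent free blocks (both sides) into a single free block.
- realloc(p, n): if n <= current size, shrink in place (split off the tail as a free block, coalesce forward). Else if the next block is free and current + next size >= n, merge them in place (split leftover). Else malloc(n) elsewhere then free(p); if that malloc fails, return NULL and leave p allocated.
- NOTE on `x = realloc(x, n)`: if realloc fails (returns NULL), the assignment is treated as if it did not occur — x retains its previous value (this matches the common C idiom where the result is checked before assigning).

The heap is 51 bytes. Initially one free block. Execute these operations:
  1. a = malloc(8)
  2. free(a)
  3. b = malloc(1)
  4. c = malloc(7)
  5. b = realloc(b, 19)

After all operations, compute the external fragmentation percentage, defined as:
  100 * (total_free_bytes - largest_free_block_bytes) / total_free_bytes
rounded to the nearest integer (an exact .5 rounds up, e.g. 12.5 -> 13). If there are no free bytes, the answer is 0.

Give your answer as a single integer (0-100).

Op 1: a = malloc(8) -> a = 0; heap: [0-7 ALLOC][8-50 FREE]
Op 2: free(a) -> (freed a); heap: [0-50 FREE]
Op 3: b = malloc(1) -> b = 0; heap: [0-0 ALLOC][1-50 FREE]
Op 4: c = malloc(7) -> c = 1; heap: [0-0 ALLOC][1-7 ALLOC][8-50 FREE]
Op 5: b = realloc(b, 19) -> b = 8; heap: [0-0 FREE][1-7 ALLOC][8-26 ALLOC][27-50 FREE]
Free blocks: [1 24] total_free=25 largest=24 -> 100*(25-24)/25 = 100/25 = 4

Answer: 4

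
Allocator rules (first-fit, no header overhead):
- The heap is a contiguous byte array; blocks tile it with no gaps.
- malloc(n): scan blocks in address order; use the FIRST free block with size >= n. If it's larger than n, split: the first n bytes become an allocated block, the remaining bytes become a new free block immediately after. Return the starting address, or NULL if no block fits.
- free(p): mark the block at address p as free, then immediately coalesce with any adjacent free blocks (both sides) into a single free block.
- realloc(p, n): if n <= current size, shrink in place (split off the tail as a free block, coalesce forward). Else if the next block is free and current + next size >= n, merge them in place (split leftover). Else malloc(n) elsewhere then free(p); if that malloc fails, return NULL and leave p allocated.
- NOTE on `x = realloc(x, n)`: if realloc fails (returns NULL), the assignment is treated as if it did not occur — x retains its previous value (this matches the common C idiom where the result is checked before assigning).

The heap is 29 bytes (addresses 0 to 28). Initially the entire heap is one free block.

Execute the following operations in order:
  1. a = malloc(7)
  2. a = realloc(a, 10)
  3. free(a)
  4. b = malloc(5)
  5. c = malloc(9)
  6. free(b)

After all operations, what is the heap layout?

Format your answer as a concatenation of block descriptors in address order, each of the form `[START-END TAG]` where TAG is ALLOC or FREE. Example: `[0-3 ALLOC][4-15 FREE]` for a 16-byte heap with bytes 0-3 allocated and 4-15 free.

Op 1: a = malloc(7) -> a = 0; heap: [0-6 ALLOC][7-28 FREE]
Op 2: a = realloc(a, 10) -> a = 0; heap: [0-9 ALLOC][10-28 FREE]
Op 3: free(a) -> (freed a); heap: [0-28 FREE]
Op 4: b = malloc(5) -> b = 0; heap: [0-4 ALLOC][5-28 FREE]
Op 5: c = malloc(9) -> c = 5; heap: [0-4 ALLOC][5-13 ALLOC][14-28 FREE]
Op 6: free(b) -> (freed b); heap: [0-4 FREE][5-13 ALLOC][14-28 FREE]

Answer: [0-4 FREE][5-13 ALLOC][14-28 FREE]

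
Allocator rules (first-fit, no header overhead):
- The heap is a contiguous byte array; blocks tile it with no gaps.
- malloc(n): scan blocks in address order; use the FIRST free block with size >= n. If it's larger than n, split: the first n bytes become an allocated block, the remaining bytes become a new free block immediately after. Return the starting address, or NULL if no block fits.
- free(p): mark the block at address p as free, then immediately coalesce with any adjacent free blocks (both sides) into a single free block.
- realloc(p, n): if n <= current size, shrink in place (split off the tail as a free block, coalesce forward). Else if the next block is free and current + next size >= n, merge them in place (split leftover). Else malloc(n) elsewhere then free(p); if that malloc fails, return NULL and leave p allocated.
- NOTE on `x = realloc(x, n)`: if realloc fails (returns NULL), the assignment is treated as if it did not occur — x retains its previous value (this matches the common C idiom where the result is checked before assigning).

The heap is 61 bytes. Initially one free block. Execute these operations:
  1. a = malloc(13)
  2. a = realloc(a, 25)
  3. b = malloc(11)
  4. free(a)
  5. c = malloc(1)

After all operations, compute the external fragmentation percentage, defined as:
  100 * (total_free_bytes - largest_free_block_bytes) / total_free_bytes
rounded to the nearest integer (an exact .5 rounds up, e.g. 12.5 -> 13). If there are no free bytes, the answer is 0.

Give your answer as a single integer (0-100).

Op 1: a = malloc(13) -> a = 0; heap: [0-12 ALLOC][13-60 FREE]
Op 2: a = realloc(a, 25) -> a = 0; heap: [0-24 ALLOC][25-60 FREE]
Op 3: b = malloc(11) -> b = 25; heap: [0-24 ALLOC][25-35 ALLOC][36-60 FREE]
Op 4: free(a) -> (freed a); heap: [0-24 FREE][25-35 ALLOC][36-60 FREE]
Op 5: c = malloc(1) -> c = 0; heap: [0-0 ALLOC][1-24 FREE][25-35 ALLOC][36-60 FREE]
Free blocks: [24 25] total_free=49 largest=25 -> 100*(49-25)/49 = 2400/49 ≈ 48.980 -> rounds to 49

Answer: 49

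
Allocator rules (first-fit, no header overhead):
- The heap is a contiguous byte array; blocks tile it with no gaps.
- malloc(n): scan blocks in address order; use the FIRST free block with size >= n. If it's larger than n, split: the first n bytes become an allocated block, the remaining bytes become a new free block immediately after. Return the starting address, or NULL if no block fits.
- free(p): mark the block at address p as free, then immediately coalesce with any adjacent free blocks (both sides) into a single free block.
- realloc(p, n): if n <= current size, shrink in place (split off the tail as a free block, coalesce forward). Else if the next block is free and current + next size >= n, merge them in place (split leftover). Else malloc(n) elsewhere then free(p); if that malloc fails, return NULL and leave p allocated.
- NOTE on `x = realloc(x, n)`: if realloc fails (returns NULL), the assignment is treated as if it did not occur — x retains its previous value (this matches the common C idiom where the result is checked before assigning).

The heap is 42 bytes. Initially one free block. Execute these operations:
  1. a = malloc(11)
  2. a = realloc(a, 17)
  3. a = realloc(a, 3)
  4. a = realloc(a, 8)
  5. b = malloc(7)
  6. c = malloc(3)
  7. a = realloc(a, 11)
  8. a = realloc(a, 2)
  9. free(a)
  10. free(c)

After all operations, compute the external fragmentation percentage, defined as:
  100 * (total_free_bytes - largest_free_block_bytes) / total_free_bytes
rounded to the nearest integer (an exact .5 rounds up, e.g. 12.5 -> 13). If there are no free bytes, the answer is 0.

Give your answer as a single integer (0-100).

Answer: 23

Derivation:
Op 1: a = malloc(11) -> a = 0; heap: [0-10 ALLOC][11-41 FREE]
Op 2: a = realloc(a, 17) -> a = 0; heap: [0-16 ALLOC][17-41 FREE]
Op 3: a = realloc(a, 3) -> a = 0; heap: [0-2 ALLOC][3-41 FREE]
Op 4: a = realloc(a, 8) -> a = 0; heap: [0-7 ALLOC][8-41 FREE]
Op 5: b = malloc(7) -> b = 8; heap: [0-7 ALLOC][8-14 ALLOC][15-41 FREE]
Op 6: c = malloc(3) -> c = 15; heap: [0-7 ALLOC][8-14 ALLOC][15-17 ALLOC][18-41 FREE]
Op 7: a = realloc(a, 11) -> a = 18; heap: [0-7 FREE][8-14 ALLOC][15-17 ALLOC][18-28 ALLOC][29-41 FREE]
Op 8: a = realloc(a, 2) -> a = 18; heap: [0-7 FREE][8-14 ALLOC][15-17 ALLOC][18-19 ALLOC][20-41 FREE]
Op 9: free(a) -> (freed a); heap: [0-7 FREE][8-14 ALLOC][15-17 ALLOC][18-41 FREE]
Op 10: free(c) -> (freed c); heap: [0-7 FREE][8-14 ALLOC][15-41 FREE]
Free blocks: [8 27] total_free=35 largest=27 -> 100*(35-27)/35 = 800/35 ≈ 22.857 -> rounds to 23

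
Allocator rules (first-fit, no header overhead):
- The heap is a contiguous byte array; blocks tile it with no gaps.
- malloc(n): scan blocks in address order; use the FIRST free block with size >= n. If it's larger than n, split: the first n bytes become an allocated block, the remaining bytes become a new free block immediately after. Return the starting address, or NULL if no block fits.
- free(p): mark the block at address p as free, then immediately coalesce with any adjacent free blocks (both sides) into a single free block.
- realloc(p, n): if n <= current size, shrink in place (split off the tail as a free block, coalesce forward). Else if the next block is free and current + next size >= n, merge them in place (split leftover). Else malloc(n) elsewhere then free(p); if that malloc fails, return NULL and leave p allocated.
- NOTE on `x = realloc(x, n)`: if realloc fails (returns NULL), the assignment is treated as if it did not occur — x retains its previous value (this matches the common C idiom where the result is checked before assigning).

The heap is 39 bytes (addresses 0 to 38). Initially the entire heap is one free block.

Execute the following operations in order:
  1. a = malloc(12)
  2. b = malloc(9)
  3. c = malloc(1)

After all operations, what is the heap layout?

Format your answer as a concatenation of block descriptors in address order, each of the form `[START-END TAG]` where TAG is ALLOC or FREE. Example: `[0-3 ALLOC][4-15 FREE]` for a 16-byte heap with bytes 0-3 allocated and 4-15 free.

Answer: [0-11 ALLOC][12-20 ALLOC][21-21 ALLOC][22-38 FREE]

Derivation:
Op 1: a = malloc(12) -> a = 0; heap: [0-11 ALLOC][12-38 FREE]
Op 2: b = malloc(9) -> b = 12; heap: [0-11 ALLOC][12-20 ALLOC][21-38 FREE]
Op 3: c = malloc(1) -> c = 21; heap: [0-11 ALLOC][12-20 ALLOC][21-21 ALLOC][22-38 FREE]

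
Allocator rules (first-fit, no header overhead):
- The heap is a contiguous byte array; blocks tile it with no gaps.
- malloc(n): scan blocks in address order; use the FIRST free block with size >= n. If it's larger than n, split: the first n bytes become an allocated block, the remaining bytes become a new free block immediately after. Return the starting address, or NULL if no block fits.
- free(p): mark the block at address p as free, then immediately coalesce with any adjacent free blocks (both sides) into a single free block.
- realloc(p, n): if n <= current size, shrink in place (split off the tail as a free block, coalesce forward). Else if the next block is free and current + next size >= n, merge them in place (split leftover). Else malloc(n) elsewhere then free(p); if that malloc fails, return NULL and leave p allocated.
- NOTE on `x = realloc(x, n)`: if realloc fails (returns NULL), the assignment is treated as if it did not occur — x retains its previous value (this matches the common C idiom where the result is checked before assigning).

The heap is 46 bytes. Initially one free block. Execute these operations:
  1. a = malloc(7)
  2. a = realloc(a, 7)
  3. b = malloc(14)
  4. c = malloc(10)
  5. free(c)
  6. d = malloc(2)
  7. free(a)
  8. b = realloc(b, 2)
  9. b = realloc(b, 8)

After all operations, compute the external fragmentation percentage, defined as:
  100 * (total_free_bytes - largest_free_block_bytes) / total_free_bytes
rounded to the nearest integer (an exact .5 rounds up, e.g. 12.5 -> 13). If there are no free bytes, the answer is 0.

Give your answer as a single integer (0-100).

Answer: 36

Derivation:
Op 1: a = malloc(7) -> a = 0; heap: [0-6 ALLOC][7-45 FREE]
Op 2: a = realloc(a, 7) -> a = 0; heap: [0-6 ALLOC][7-45 FREE]
Op 3: b = malloc(14) -> b = 7; heap: [0-6 ALLOC][7-20 ALLOC][21-45 FREE]
Op 4: c = malloc(10) -> c = 21; heap: [0-6 ALLOC][7-20 ALLOC][21-30 ALLOC][31-45 FREE]
Op 5: free(c) -> (freed c); heap: [0-6 ALLOC][7-20 ALLOC][21-45 FREE]
Op 6: d = malloc(2) -> d = 21; heap: [0-6 ALLOC][7-20 ALLOC][21-22 ALLOC][23-45 FREE]
Op 7: free(a) -> (freed a); heap: [0-6 FREE][7-20 ALLOC][21-22 ALLOC][23-45 FREE]
Op 8: b = realloc(b, 2) -> b = 7; heap: [0-6 FREE][7-8 ALLOC][9-20 FREE][21-22 ALLOC][23-45 FREE]
Op 9: b = realloc(b, 8) -> b = 7; heap: [0-6 FREE][7-14 ALLOC][15-20 FREE][21-22 ALLOC][23-45 FREE]
Free blocks: [7 6 23] total_free=36 largest=23 -> 100*(36-23)/36 = 1300/36 ≈ 36.111 -> rounds to 36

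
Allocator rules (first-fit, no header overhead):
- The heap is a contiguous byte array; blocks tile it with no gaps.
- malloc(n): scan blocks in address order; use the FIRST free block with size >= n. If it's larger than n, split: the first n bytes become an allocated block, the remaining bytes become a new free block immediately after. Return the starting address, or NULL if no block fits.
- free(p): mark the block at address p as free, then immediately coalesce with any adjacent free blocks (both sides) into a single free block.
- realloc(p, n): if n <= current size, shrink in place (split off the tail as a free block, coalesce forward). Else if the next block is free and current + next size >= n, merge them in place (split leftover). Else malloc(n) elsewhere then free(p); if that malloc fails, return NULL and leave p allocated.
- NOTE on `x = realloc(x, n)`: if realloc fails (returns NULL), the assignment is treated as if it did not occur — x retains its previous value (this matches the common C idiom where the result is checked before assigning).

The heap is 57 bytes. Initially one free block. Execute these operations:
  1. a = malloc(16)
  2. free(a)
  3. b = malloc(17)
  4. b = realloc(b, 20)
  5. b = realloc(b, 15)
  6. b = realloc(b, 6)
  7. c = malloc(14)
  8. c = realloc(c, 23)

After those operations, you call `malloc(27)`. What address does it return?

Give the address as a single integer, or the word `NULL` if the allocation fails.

Op 1: a = malloc(16) -> a = 0; heap: [0-15 ALLOC][16-56 FREE]
Op 2: free(a) -> (freed a); heap: [0-56 FREE]
Op 3: b = malloc(17) -> b = 0; heap: [0-16 ALLOC][17-56 FREE]
Op 4: b = realloc(b, 20) -> b = 0; heap: [0-19 ALLOC][20-56 FREE]
Op 5: b = realloc(b, 15) -> b = 0; heap: [0-14 ALLOC][15-56 FREE]
Op 6: b = realloc(b, 6) -> b = 0; heap: [0-5 ALLOC][6-56 FREE]
Op 7: c = malloc(14) -> c = 6; heap: [0-5 ALLOC][6-19 ALLOC][20-56 FREE]
Op 8: c = realloc(c, 23) -> c = 6; heap: [0-5 ALLOC][6-28 ALLOC][29-56 FREE]
malloc(27): first-fit scan over [0-5 ALLOC][6-28 ALLOC][29-56 FREE] -> 29

Answer: 29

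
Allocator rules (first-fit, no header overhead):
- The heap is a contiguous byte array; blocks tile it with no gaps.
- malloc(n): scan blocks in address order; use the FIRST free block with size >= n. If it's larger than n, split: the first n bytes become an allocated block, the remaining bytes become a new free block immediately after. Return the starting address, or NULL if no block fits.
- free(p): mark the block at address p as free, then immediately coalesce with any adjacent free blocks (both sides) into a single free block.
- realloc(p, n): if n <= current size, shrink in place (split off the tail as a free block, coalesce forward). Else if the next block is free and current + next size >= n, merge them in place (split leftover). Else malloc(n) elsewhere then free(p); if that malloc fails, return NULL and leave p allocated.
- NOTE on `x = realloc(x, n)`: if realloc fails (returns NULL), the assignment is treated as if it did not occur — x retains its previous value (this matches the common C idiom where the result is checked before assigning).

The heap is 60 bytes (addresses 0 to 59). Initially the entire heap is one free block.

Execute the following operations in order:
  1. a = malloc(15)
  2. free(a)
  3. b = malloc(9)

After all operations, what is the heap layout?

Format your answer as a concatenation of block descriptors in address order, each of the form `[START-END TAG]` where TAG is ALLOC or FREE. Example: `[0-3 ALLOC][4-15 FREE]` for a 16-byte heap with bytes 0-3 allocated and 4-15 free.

Op 1: a = malloc(15) -> a = 0; heap: [0-14 ALLOC][15-59 FREE]
Op 2: free(a) -> (freed a); heap: [0-59 FREE]
Op 3: b = malloc(9) -> b = 0; heap: [0-8 ALLOC][9-59 FREE]

Answer: [0-8 ALLOC][9-59 FREE]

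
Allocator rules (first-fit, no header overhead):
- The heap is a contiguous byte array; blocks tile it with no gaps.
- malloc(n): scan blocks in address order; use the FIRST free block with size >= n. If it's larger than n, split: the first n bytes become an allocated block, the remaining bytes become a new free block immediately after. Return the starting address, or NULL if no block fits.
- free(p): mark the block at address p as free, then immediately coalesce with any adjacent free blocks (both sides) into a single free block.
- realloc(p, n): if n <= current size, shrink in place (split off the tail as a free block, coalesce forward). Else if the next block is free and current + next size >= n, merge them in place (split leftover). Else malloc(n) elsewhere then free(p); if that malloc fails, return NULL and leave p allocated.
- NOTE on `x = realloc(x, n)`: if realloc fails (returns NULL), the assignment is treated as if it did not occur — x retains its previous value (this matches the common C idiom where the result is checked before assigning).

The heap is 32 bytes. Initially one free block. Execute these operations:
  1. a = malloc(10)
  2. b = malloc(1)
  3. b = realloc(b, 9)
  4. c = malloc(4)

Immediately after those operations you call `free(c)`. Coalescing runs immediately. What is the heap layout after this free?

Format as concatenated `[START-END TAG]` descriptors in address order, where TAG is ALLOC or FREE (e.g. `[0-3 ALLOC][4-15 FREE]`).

Answer: [0-9 ALLOC][10-18 ALLOC][19-31 FREE]

Derivation:
Op 1: a = malloc(10) -> a = 0; heap: [0-9 ALLOC][10-31 FREE]
Op 2: b = malloc(1) -> b = 10; heap: [0-9 ALLOC][10-10 ALLOC][11-31 FREE]
Op 3: b = realloc(b, 9) -> b = 10; heap: [0-9 ALLOC][10-18 ALLOC][19-31 FREE]
Op 4: c = malloc(4) -> c = 19; heap: [0-9 ALLOC][10-18 ALLOC][19-22 ALLOC][23-31 FREE]
free(c): c = 19 -> block [19-22 ALLOC]; mark free, coalesce with adjacent free neighbors -> [0-9 ALLOC][10-18 ALLOC][19-31 FREE]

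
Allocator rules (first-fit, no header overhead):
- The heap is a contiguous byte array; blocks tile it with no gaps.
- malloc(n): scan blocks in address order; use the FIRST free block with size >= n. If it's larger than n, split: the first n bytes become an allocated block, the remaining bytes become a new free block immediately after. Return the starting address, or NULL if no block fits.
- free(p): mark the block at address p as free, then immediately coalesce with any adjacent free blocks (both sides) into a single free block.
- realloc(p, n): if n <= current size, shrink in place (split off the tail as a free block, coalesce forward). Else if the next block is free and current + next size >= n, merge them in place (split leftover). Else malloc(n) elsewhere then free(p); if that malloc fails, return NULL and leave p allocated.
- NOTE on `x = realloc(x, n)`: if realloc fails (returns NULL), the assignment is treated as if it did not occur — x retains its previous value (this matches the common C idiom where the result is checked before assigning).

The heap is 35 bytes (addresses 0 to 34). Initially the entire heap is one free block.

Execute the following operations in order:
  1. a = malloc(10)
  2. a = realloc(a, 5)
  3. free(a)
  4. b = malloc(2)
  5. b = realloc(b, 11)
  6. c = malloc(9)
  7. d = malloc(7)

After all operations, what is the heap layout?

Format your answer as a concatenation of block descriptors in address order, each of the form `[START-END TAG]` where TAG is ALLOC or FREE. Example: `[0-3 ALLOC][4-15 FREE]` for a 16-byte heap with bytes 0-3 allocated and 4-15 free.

Answer: [0-10 ALLOC][11-19 ALLOC][20-26 ALLOC][27-34 FREE]

Derivation:
Op 1: a = malloc(10) -> a = 0; heap: [0-9 ALLOC][10-34 FREE]
Op 2: a = realloc(a, 5) -> a = 0; heap: [0-4 ALLOC][5-34 FREE]
Op 3: free(a) -> (freed a); heap: [0-34 FREE]
Op 4: b = malloc(2) -> b = 0; heap: [0-1 ALLOC][2-34 FREE]
Op 5: b = realloc(b, 11) -> b = 0; heap: [0-10 ALLOC][11-34 FREE]
Op 6: c = malloc(9) -> c = 11; heap: [0-10 ALLOC][11-19 ALLOC][20-34 FREE]
Op 7: d = malloc(7) -> d = 20; heap: [0-10 ALLOC][11-19 ALLOC][20-26 ALLOC][27-34 FREE]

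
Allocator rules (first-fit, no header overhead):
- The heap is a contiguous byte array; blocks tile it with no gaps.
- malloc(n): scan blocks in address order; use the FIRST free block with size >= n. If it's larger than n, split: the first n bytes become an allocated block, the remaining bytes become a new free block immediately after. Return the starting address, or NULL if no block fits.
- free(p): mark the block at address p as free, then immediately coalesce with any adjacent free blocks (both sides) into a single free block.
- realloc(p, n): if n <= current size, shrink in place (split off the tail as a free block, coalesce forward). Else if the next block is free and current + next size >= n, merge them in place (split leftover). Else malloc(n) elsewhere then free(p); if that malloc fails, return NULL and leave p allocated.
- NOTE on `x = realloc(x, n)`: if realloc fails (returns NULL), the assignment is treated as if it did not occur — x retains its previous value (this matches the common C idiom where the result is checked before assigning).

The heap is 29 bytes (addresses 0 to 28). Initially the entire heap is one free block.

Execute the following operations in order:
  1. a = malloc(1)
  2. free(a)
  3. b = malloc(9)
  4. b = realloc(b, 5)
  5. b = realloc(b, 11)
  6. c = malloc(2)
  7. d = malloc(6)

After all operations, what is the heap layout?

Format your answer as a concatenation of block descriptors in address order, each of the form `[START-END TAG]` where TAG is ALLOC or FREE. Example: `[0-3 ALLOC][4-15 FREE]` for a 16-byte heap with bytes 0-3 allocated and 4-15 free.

Op 1: a = malloc(1) -> a = 0; heap: [0-0 ALLOC][1-28 FREE]
Op 2: free(a) -> (freed a); heap: [0-28 FREE]
Op 3: b = malloc(9) -> b = 0; heap: [0-8 ALLOC][9-28 FREE]
Op 4: b = realloc(b, 5) -> b = 0; heap: [0-4 ALLOC][5-28 FREE]
Op 5: b = realloc(b, 11) -> b = 0; heap: [0-10 ALLOC][11-28 FREE]
Op 6: c = malloc(2) -> c = 11; heap: [0-10 ALLOC][11-12 ALLOC][13-28 FREE]
Op 7: d = malloc(6) -> d = 13; heap: [0-10 ALLOC][11-12 ALLOC][13-18 ALLOC][19-28 FREE]

Answer: [0-10 ALLOC][11-12 ALLOC][13-18 ALLOC][19-28 FREE]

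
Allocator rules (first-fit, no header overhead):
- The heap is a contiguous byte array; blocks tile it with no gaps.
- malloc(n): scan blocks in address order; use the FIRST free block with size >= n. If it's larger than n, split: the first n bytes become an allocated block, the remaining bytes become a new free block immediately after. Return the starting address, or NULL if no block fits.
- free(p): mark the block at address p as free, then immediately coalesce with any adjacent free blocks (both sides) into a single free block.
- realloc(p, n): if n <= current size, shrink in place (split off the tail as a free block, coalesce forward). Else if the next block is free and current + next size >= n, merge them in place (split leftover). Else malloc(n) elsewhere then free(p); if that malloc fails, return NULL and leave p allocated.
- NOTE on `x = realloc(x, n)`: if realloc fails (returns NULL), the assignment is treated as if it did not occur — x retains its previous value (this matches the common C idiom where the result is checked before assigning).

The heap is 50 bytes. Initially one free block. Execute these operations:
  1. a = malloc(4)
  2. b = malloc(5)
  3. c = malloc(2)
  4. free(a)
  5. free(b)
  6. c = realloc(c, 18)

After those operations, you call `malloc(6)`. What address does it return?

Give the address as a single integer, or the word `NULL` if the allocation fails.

Op 1: a = malloc(4) -> a = 0; heap: [0-3 ALLOC][4-49 FREE]
Op 2: b = malloc(5) -> b = 4; heap: [0-3 ALLOC][4-8 ALLOC][9-49 FREE]
Op 3: c = malloc(2) -> c = 9; heap: [0-3 ALLOC][4-8 ALLOC][9-10 ALLOC][11-49 FREE]
Op 4: free(a) -> (freed a); heap: [0-3 FREE][4-8 ALLOC][9-10 ALLOC][11-49 FREE]
Op 5: free(b) -> (freed b); heap: [0-8 FREE][9-10 ALLOC][11-49 FREE]
Op 6: c = realloc(c, 18) -> c = 9; heap: [0-8 FREE][9-26 ALLOC][27-49 FREE]
malloc(6): first-fit scan over [0-8 FREE][9-26 ALLOC][27-49 FREE] -> 0

Answer: 0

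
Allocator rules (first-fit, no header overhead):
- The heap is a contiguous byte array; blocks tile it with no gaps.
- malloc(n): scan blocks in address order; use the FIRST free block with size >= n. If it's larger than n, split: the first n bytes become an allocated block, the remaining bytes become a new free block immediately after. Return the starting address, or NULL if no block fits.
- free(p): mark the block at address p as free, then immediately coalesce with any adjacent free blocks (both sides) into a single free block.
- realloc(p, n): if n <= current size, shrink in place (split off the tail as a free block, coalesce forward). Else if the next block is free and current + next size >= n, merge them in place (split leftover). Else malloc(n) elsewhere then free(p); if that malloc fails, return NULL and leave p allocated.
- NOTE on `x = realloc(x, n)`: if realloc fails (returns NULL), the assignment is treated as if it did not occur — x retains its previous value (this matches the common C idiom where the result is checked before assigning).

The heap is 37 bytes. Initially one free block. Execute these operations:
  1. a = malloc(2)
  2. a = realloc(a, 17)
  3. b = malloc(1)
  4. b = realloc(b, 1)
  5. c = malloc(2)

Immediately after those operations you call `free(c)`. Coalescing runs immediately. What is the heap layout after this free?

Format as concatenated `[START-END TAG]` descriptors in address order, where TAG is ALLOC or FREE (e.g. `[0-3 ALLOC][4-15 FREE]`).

Answer: [0-16 ALLOC][17-17 ALLOC][18-36 FREE]

Derivation:
Op 1: a = malloc(2) -> a = 0; heap: [0-1 ALLOC][2-36 FREE]
Op 2: a = realloc(a, 17) -> a = 0; heap: [0-16 ALLOC][17-36 FREE]
Op 3: b = malloc(1) -> b = 17; heap: [0-16 ALLOC][17-17 ALLOC][18-36 FREE]
Op 4: b = realloc(b, 1) -> b = 17; heap: [0-16 ALLOC][17-17 ALLOC][18-36 FREE]
Op 5: c = malloc(2) -> c = 18; heap: [0-16 ALLOC][17-17 ALLOC][18-19 ALLOC][20-36 FREE]
free(c): c = 18 -> block [18-19 ALLOC]; mark free, coalesce with adjacent free neighbors -> [0-16 ALLOC][17-17 ALLOC][18-36 FREE]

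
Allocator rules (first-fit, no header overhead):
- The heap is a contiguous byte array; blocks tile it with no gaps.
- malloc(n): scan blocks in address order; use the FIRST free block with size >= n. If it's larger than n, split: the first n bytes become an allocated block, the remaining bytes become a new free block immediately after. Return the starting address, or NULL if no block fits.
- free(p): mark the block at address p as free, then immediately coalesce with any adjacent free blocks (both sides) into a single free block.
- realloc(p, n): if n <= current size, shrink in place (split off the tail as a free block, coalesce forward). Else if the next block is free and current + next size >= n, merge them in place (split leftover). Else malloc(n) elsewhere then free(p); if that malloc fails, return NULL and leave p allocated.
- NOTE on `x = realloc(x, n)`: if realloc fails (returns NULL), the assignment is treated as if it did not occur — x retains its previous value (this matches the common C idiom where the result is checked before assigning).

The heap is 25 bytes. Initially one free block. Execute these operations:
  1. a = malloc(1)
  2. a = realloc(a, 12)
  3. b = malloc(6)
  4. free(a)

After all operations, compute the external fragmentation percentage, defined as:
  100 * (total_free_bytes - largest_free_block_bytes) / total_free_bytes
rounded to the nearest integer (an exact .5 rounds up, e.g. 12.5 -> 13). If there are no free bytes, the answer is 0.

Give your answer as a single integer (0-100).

Op 1: a = malloc(1) -> a = 0; heap: [0-0 ALLOC][1-24 FREE]
Op 2: a = realloc(a, 12) -> a = 0; heap: [0-11 ALLOC][12-24 FREE]
Op 3: b = malloc(6) -> b = 12; heap: [0-11 ALLOC][12-17 ALLOC][18-24 FREE]
Op 4: free(a) -> (freed a); heap: [0-11 FREE][12-17 ALLOC][18-24 FREE]
Free blocks: [12 7] total_free=19 largest=12 -> 100*(19-12)/19 = 700/19 ≈ 36.842 -> rounds to 37

Answer: 37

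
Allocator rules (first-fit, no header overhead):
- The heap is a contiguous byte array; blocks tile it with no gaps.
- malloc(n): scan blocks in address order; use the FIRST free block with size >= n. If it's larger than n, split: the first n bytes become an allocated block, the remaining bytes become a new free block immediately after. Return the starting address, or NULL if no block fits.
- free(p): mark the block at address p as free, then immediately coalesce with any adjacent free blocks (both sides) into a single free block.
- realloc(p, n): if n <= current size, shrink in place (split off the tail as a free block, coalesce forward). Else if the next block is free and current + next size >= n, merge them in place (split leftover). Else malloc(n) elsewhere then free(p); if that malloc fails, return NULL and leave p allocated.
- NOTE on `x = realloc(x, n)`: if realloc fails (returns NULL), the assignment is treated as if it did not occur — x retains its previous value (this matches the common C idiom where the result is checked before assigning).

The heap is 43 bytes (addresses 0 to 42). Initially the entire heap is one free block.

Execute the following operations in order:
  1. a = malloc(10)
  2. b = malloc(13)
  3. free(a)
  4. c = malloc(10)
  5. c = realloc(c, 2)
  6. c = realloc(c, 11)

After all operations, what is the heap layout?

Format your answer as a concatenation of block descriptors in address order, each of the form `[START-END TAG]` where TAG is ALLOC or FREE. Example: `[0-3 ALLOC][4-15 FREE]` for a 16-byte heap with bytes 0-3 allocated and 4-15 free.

Answer: [0-9 FREE][10-22 ALLOC][23-33 ALLOC][34-42 FREE]

Derivation:
Op 1: a = malloc(10) -> a = 0; heap: [0-9 ALLOC][10-42 FREE]
Op 2: b = malloc(13) -> b = 10; heap: [0-9 ALLOC][10-22 ALLOC][23-42 FREE]
Op 3: free(a) -> (freed a); heap: [0-9 FREE][10-22 ALLOC][23-42 FREE]
Op 4: c = malloc(10) -> c = 0; heap: [0-9 ALLOC][10-22 ALLOC][23-42 FREE]
Op 5: c = realloc(c, 2) -> c = 0; heap: [0-1 ALLOC][2-9 FREE][10-22 ALLOC][23-42 FREE]
Op 6: c = realloc(c, 11) -> c = 23; heap: [0-9 FREE][10-22 ALLOC][23-33 ALLOC][34-42 FREE]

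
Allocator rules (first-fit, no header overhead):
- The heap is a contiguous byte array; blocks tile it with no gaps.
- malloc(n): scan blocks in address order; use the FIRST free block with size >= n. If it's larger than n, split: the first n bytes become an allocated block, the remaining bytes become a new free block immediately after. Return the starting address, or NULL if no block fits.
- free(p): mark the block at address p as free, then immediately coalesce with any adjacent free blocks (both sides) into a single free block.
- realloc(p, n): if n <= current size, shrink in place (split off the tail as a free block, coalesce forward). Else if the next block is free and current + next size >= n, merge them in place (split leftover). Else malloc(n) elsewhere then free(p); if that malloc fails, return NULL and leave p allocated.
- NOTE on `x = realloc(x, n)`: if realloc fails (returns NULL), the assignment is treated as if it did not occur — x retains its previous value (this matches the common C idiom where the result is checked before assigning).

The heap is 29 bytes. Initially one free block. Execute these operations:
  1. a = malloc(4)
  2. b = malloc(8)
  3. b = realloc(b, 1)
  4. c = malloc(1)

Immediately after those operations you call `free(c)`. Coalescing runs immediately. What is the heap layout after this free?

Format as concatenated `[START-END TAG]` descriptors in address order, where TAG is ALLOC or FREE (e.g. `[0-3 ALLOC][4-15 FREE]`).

Answer: [0-3 ALLOC][4-4 ALLOC][5-28 FREE]

Derivation:
Op 1: a = malloc(4) -> a = 0; heap: [0-3 ALLOC][4-28 FREE]
Op 2: b = malloc(8) -> b = 4; heap: [0-3 ALLOC][4-11 ALLOC][12-28 FREE]
Op 3: b = realloc(b, 1) -> b = 4; heap: [0-3 ALLOC][4-4 ALLOC][5-28 FREE]
Op 4: c = malloc(1) -> c = 5; heap: [0-3 ALLOC][4-4 ALLOC][5-5 ALLOC][6-28 FREE]
free(c): c = 5 -> block [5-5 ALLOC]; mark free, coalesce with adjacent free neighbors -> [0-3 ALLOC][4-4 ALLOC][5-28 FREE]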